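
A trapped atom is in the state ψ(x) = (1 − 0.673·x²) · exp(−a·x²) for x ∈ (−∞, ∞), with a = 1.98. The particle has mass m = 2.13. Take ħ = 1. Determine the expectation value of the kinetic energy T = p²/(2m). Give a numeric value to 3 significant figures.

0.666

T = −(ħ²/2m) d²/dx², so ⟨T⟩ = −(ħ²/2m) ∫ ψ*·ψ'' dx / ∫|ψ|² dx; with m = 2.13.
Expand each integrand as polynomial × e^(−2ax²) and use ∫x^(2j)·e^(−2ax²) dx = (2j−1)!!/(4a)^j · √(π/(2a)), odd powers → 0; here √(π/(2a)) = 0.89069. Differentiate with the product rule, d/dx e^(−ax²) = −2ax·e^(−ax²).
State is unnormalized: ∫|ψ|² dx = 0.75861, and ∫ψ*·(−ħ²/2m · ψ'') dx = 0.50526, so ⟨T⟩ = 0.50526 / 0.75861.
⟨T⟩ = 0.66604.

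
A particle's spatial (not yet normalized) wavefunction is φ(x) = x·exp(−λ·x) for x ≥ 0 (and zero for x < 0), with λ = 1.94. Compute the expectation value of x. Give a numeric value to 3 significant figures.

⟨x⟩ = ∫ x·|φ|² dx / ∫|φ|² dx (integrals over the domain).
Every integrand reduces to terms xʲ·e^(−2λx) on [0, ∞); use ∫₀^∞ xʲ·e^(−2λx) dx = j!/(2λ)^(j+1).
State is unnormalized: ∫|φ|² dx = 0.034240, and ∫φ*·x·φ dx = 0.026474, so ⟨x⟩ = 0.026474 / 0.034240.
⟨x⟩ = 0.77320.

0.773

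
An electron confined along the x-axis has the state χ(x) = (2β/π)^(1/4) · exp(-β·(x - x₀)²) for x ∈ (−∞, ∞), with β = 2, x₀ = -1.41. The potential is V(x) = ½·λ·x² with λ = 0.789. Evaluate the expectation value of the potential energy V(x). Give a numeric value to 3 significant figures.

⟨V⟩ = ∫ V(x)·|χ|² dx.
Gaussian moments (u = x − x₀): ∫u^(2j)·e^(−2βu²) du = (2j−1)!!/(4β)^j · √(π/(2β)), odd powers integrate to 0; here √(π/(2β)) = 0.88623.
⟨V⟩ = 0.83362.

0.834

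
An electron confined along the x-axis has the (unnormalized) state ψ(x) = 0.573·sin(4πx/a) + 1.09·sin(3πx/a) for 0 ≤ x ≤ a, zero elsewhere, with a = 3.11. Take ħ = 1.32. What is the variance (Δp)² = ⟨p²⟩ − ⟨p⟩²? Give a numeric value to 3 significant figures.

18.7

Compute ⟨p⟩ and ⟨p²⟩ separately; (Δp)² = ⟨p²⟩ − ⟨p⟩².
d²/dx² sin(jπx/a) = −(jπ/a)²·sin(jπx/a); on 0 ≤ x ≤ a, ∫sin²(jπx/a) dx = a/2 and ∫sin(jπx/a)·sin(lπx/a) dx = 0 for j ≠ l, so only diagonal terms survive in ∫|ψ|² and ∫ψ·ψ″; ∫ψ·ψ′ dx = [ψ²/2] between the walls = 0.
Normalization: ∫|ψ|² dx = 2.3580.
⟨p⟩ = 0.0000 and ⟨p²⟩ = 18.697.
(Δp)² = 18.697 − (0.0000)² = 18.697.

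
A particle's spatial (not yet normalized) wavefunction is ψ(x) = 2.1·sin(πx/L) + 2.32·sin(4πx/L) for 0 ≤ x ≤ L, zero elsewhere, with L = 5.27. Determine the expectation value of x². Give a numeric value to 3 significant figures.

8.18

⟨x²⟩ = ∫ x²·|ψ|² dx / ∫|ψ|² dx (integrals over the domain).
On 0 ≤ x ≤ L (j ≠ l): ∫sin²(jπx/L) dx = L/2, ∫sin(jπx/L)·sin(lπx/L) dx = 0; diagonal moments ∫x·sin²(jπx/L) dx = L²/4, ∫x²·sin²(jπx/L) dx = L³·(1/6 − 1/(4j²π²)); cross terms ∫x·sin(jπx/L)·sin(lπx/L) dx = 0 for j + l even and −4jlL²/(π²(j² − l²)²) for j + l odd, ∫x²·sin(jπx/L)·sin(lπx/L) dx = (−1)^(j+l)·4jlL³/(π²(j² − l²)²); higher powers the same way via product-to-sum and parts.
State is unnormalized: ∫|ψ|² dx = 25.803, and ∫ψ*·x²·ψ dx = 211.00, so ⟨x²⟩ = 211.00 / 25.803.
⟨x²⟩ = 8.1774.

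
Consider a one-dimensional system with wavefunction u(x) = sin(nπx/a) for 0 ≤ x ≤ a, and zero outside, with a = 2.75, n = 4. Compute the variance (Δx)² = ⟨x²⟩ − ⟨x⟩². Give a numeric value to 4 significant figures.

Compute ⟨x⟩ and ⟨x²⟩ separately, then (Δx)² = ⟨x²⟩ − ⟨x⟩².
With sin²θ = (1 − cos2θ)/2 on 0 ≤ x ≤ a: ∫sin²(nπx/a) dx = a/2, ∫x·sin²(nπx/a) dx = a²/4, ∫x²·sin²(nπx/a) dx = a³·(1/6 − 1/(4n²π²)); higher powers xᵏ the same way, integrating xᵏ·cos(2nπx/a) by parts.
Normalization: ∫|u|² dx = 1.3750.
⟨x⟩ = 1.3750 and ⟨x²⟩ = 2.4969.
(Δx)² = 2.4969 − (1.3750)² = 0.60626.

0.6063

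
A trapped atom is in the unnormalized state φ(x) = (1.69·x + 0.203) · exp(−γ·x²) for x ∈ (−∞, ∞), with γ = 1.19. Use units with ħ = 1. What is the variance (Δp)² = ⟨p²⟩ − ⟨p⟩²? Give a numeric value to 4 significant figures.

Compute ⟨p⟩ and ⟨p²⟩ separately; (Δp)² = ⟨p²⟩ − ⟨p⟩².
Expand each integrand as polynomial × e^(−2γx²) and use ∫x^(2j)·e^(−2γx²) dx = (2j−1)!!/(4γ)^j · √(π/(2γ)), odd powers → 0; here √(π/(2γ)) = 1.1489. Differentiate with the product rule, d/dx e^(−γx²) = −2γx·e^(−γx²).
Normalization: ∫|φ|² dx = 0.73672.
⟨p⟩ = 0.0000 and ⟨p²⟩ = 3.4170.
(Δp)² = 3.4170 − (0.0000)² = 3.4170.

3.417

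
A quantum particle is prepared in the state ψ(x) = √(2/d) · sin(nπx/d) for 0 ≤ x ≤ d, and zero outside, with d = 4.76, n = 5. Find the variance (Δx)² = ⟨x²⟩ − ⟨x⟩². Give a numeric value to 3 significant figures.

1.84

Compute ⟨x⟩ and ⟨x²⟩ separately, then (Δx)² = ⟨x²⟩ − ⟨x⟩².
With sin²θ = (1 − cos2θ)/2 on 0 ≤ x ≤ d: ∫sin²(nπx/d) dx = d/2, ∫x·sin²(nπx/d) dx = d²/4, ∫x²·sin²(nπx/d) dx = d³·(1/6 − 1/(4n²π²)); higher powers xᵏ the same way, integrating xᵏ·cos(2nπx/d) by parts.
⟨x⟩ = 2.3800 and ⟨x²⟩ = 7.5066.
(Δx)² = 7.5066 − (2.3800)² = 1.8422.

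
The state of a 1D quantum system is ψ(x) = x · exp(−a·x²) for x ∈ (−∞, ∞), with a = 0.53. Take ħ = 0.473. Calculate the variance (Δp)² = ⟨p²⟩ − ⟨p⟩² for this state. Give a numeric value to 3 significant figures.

0.356

Compute ⟨p⟩ and ⟨p²⟩ separately; (Δp)² = ⟨p²⟩ − ⟨p⟩².
Expand each integrand as polynomial × e^(−2ax²) and use ∫x^(2j)·e^(−2ax²) dx = (2j−1)!!/(4a)^j · √(π/(2a)), odd powers → 0; here √(π/(2a)) = 1.7216. Differentiate with the product rule, d/dx e^(−ax²) = −2ax·e^(−ax²).
Normalization: ∫|ψ|² dx = 0.81206.
⟨p⟩ = 0.0000 and ⟨p²⟩ = 0.35573.
(Δp)² = 0.35573 − (0.0000)² = 0.35573.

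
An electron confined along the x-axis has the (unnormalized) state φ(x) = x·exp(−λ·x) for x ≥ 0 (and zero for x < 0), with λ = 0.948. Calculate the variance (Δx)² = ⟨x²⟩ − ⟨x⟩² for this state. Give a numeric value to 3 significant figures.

Compute ⟨x⟩ and ⟨x²⟩ separately, then (Δx)² = ⟨x²⟩ − ⟨x⟩².
Every integrand reduces to terms xʲ·e^(−2λx) on [0, ∞); use ∫₀^∞ xʲ·e^(−2λx) dx = j!/(2λ)^(j+1).
Normalization: ∫|φ|² dx = 0.29344.
⟨x⟩ = 1.5823 and ⟨x²⟩ = 3.3381.
(Δx)² = 3.3381 − (1.5823)² = 0.83454.

0.835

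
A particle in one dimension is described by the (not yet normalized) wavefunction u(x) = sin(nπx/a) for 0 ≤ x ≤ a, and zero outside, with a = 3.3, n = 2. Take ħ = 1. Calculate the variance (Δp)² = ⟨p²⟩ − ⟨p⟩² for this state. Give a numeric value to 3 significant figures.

Compute ⟨p⟩ and ⟨p²⟩ separately; (Δp)² = ⟨p²⟩ − ⟨p⟩².
d/dx sin(nπx/a) = (nπ/a)·cos(nπx/a) and d²/dx² sin(nπx/a) = −(nπ/a)²·sin(nπx/a); on 0 ≤ x ≤ a, ∫sin²(nπx/a) dx = a/2 and ∫sin(nπx/a)·cos(nπx/a) dx = 0.
Normalization: ∫|u|² dx = 1.6500.
⟨p⟩ = 0.0000 and ⟨p²⟩ = 3.6252.
(Δp)² = 3.6252 − (0.0000)² = 3.6252.

3.63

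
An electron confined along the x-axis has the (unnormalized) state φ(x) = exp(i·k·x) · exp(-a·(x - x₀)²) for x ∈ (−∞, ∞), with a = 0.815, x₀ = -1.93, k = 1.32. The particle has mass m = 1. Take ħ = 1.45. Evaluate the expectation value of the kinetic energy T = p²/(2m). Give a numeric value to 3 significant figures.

T = −(ħ²/2m) d²/dx², so ⟨T⟩ = −(ħ²/2m) ∫ φ*·φ'' dx / ∫|φ|² dx; with m = 1.
Gaussian moments (u = x − x₀): ∫u^(2j)·e^(−2au²) du = (2j−1)!!/(4a)^j · √(π/(2a)), odd powers integrate to 0; here √(π/(2a)) = 1.3883. Derivatives: φ′ = (ik − 2au)·φ, φ″ = ((ik − 2au)² − 2a)·φ; the odd-in-u pieces drop out.
State is unnormalized: ∫|φ|² dx = 1.3883, and ∫φ*·(−ħ²/2m · φ'') dx = 3.7324, so ⟨T⟩ = 3.7324 / 1.3883.
⟨T⟩ = 2.6885.

2.69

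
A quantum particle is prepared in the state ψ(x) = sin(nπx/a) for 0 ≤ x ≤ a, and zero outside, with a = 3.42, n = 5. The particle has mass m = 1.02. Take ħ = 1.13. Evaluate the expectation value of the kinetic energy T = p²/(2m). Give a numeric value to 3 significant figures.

13.2

T = −(ħ²/2m) d²/dx², so ⟨T⟩ = −(ħ²/2m) ∫ ψ*·ψ'' dx / ∫|ψ|² dx; with m = 1.02.
d/dx sin(nπx/a) = (nπ/a)·cos(nπx/a) and d²/dx² sin(nπx/a) = −(nπ/a)²·sin(nπx/a); on 0 ≤ x ≤ a, ∫sin²(nπx/a) dx = a/2 and ∫sin(nπx/a)·cos(nπx/a) dx = 0.
State is unnormalized: ∫|ψ|² dx = 1.7100, and ∫ψ*·(−ħ²/2m · ψ'') dx = 22.579, so ⟨T⟩ = 22.579 / 1.7100.
⟨T⟩ = 13.204.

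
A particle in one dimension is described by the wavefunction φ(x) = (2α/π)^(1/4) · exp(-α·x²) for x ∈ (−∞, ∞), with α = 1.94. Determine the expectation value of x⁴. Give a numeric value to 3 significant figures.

⟨x⁴⟩ = ∫ x⁴·|φ|² dx (integrals over the domain).
Gaussian moments: ∫x^(2j)·e^(−2αx²) dx = (2j−1)!!/(4α)^j · √(π/(2α)), odd powers integrate to 0; here √(π/(2α)) = 0.89983.
⟨x⁴⟩ = 0.049819.

0.0498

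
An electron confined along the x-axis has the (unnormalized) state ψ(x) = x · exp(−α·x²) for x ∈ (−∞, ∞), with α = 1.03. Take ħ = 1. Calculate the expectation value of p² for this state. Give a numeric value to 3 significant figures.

p² ψ = −ħ² d²ψ/dx²; ⟨p²⟩ = −ħ² ∫ ψ*·ψ'' dx / ∫|ψ|² dx.
Expand each integrand as polynomial × e^(−2αx²) and use ∫x^(2j)·e^(−2αx²) dx = (2j−1)!!/(4α)^j · √(π/(2α)), odd powers → 0; here √(π/(2α)) = 1.2349. Differentiate with the product rule, d/dx e^(−αx²) = −2αx·e^(−αx²).
State is unnormalized: ∫|ψ|² dx = 0.29974, and ∫ψ*·(−ħ² ψ'') dx = 0.92620, so ⟨p²⟩ = 0.92620 / 0.29974.
⟨p²⟩ = 3.0900.

3.09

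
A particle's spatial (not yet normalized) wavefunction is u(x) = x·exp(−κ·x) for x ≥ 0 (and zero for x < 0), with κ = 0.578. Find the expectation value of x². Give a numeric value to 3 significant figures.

⟨x²⟩ = ∫ x²·|u|² dx / ∫|u|² dx (integrals over the domain).
Every integrand reduces to terms xʲ·e^(−2κx) on [0, ∞); use ∫₀^∞ xʲ·e^(−2κx) dx = j!/(2κ)^(j+1).
State is unnormalized: ∫|u|² dx = 1.2947, and ∫u*·x²·u dx = 11.626, so ⟨x²⟩ = 11.626 / 1.2947.
⟨x²⟩ = 8.9798.

8.98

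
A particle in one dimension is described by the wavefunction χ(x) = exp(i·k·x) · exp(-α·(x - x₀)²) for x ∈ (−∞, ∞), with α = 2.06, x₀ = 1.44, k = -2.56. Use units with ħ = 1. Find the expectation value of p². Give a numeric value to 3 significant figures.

8.61

p² χ = −ħ² d²χ/dx²; ⟨p²⟩ = −ħ² ∫ χ*·χ'' dx / ∫|χ|² dx.
Gaussian moments (u = x − x₀): ∫u^(2j)·e^(−2αu²) du = (2j−1)!!/(4α)^j · √(π/(2α)), odd powers integrate to 0; here √(π/(2α)) = 0.87323. Derivatives: χ′ = (ik − 2αu)·χ, χ″ = ((ik − 2αu)² − 2α)·χ; the odd-in-u pieces drop out.
State is unnormalized: ∫|χ|² dx = 0.87323, and ∫χ*·(−ħ² χ'') dx = 7.5216, so ⟨p²⟩ = 7.5216 / 0.87323.
⟨p²⟩ = 8.6136.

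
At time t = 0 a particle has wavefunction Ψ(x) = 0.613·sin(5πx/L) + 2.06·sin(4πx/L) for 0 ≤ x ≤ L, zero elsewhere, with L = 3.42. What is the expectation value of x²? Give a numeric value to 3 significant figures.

2.58

⟨x²⟩ = ∫ x²·|Ψ|² dx / ∫|Ψ|² dx (integrals over the domain).
On 0 ≤ x ≤ L (j ≠ l): ∫sin²(jπx/L) dx = L/2, ∫sin(jπx/L)·sin(lπx/L) dx = 0; diagonal moments ∫x·sin²(jπx/L) dx = L²/4, ∫x²·sin²(jπx/L) dx = L³·(1/6 − 1/(4j²π²)); cross terms ∫x·sin(jπx/L)·sin(lπx/L) dx = 0 for j + l even and −4jlL²/(π²(j² − l²)²) for j + l odd, ∫x²·sin(jπx/L)·sin(lπx/L) dx = (−1)^(j+l)·4jlL³/(π²(j² − l²)²); higher powers the same way via product-to-sum and parts.
State is unnormalized: ∫|Ψ|² dx = 7.8991, and ∫Ψ*·x²·Ψ dx = 20.403, so ⟨x²⟩ = 20.403 / 7.8991.
⟨x²⟩ = 2.5830.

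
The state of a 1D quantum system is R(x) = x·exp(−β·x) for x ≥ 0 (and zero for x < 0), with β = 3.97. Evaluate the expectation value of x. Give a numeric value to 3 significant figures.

0.378

⟨x⟩ = ∫ x·|R|² dx / ∫|R|² dx (integrals over the domain).
Every integrand reduces to terms xʲ·e^(−2βx) on [0, ∞); use ∫₀^∞ xʲ·e^(−2βx) dx = j!/(2β)^(j+1).
State is unnormalized: ∫|R|² dx = 0.0039955, and ∫R*·x·R dx = 0.0015096, so ⟨x⟩ = 0.0015096 / 0.0039955.
⟨x⟩ = 0.37783.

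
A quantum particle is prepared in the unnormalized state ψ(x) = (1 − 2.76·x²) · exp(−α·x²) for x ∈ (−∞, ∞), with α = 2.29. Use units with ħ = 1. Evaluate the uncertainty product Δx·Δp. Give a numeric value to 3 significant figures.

Δx = √(⟨x²⟩−⟨x⟩²), Δp = √(⟨p²⟩−⟨p⟩²).
Expand each integrand as polynomial × e^(−2αx²) and use ∫x^(2j)·e^(−2αx²) dx = (2j−1)!!/(4α)^j · √(π/(2α)), odd powers → 0; here √(π/(2α)) = 0.82821. Differentiate with the product rule, d/dx e^(−αx²) = −2αx·e^(−αx²).
Normalization: ∫|ψ|² dx = 0.55469.
⟨x⟩ = 0.0000, ⟨x²⟩ = 0.090297 ⇒ Δx = 0.30049.
⟨p⟩ = 0.0000, ⟨p²⟩ = 7.6527 ⇒ Δp = 2.7663.
Δx·Δp = 0.83127.

0.831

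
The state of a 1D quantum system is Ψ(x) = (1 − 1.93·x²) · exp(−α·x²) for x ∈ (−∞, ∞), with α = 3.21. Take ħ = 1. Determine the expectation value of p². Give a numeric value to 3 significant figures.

6.10

p² Ψ = −ħ² d²Ψ/dx²; ⟨p²⟩ = −ħ² ∫ Ψ*·Ψ'' dx / ∫|Ψ|² dx.
Expand each integrand as polynomial × e^(−2αx²) and use ∫x^(2j)·e^(−2αx²) dx = (2j−1)!!/(4α)^j · √(π/(2α)), odd powers → 0; here √(π/(2α)) = 0.69953. Differentiate with the product rule, d/dx e^(−αx²) = −2αx·e^(−αx²).
State is unnormalized: ∫|Ψ|² dx = 0.53665, and ∫Ψ*·(−ħ² Ψ'') dx = 3.2757, so ⟨p²⟩ = 3.2757 / 0.53665.
⟨p²⟩ = 6.1039.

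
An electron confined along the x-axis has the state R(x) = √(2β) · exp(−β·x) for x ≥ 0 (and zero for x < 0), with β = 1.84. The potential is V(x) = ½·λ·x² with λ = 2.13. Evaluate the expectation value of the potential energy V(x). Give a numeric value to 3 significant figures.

0.157

⟨V⟩ = ∫ V(x)·|R|² dx.
Every integrand reduces to terms xʲ·e^(−2βx) on [0, ∞); use ∫₀^∞ xʲ·e^(−2βx) dx = j!/(2β)^(j+1).
⟨V⟩ = 0.15728.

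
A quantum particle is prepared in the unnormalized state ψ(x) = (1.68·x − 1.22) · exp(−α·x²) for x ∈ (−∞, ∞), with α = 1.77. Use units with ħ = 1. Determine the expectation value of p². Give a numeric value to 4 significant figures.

2.518

p² ψ = −ħ² d²ψ/dx²; ⟨p²⟩ = −ħ² ∫ ψ*·ψ'' dx / ∫|ψ|² dx.
Expand each integrand as polynomial × e^(−2αx²) and use ∫x^(2j)·e^(−2αx²) dx = (2j−1)!!/(4α)^j · √(π/(2α)), odd powers → 0; here √(π/(2α)) = 0.94205. Differentiate with the product rule, d/dx e^(−αx²) = −2αx·e^(−αx²).
State is unnormalized: ∫|ψ|² dx = 1.7777, and ∫ψ*·(−ħ² ψ'') dx = 4.4759, so ⟨p²⟩ = 4.4759 / 1.7777.
⟨p²⟩ = 2.5178.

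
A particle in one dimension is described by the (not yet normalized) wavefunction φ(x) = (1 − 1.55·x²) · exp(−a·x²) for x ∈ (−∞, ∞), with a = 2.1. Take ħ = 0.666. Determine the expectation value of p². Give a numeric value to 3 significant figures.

2.04

p² φ = −ħ² d²φ/dx²; ⟨p²⟩ = −ħ² ∫ φ*·φ'' dx / ∫|φ|² dx.
Expand each integrand as polynomial × e^(−2ax²) and use ∫x^(2j)·e^(−2ax²) dx = (2j−1)!!/(4a)^j · √(π/(2a)), odd powers → 0; here √(π/(2a)) = 0.86487. Differentiate with the product rule, d/dx e^(−ax²) = −2ax·e^(−ax²).
State is unnormalized: ∫|φ|² dx = 0.63403, and ∫φ*·(−ħ² φ'') dx = 1.2949, so ⟨p²⟩ = 1.2949 / 0.63403.
⟨p²⟩ = 2.0423.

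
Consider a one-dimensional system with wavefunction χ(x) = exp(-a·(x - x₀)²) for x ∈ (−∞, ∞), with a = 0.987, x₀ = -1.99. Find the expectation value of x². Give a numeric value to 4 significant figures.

⟨x²⟩ = ∫ x²·|χ|² dx / ∫|χ|² dx (integrals over the domain).
Gaussian moments (u = x − x₀): ∫u^(2j)·e^(−2au²) du = (2j−1)!!/(4a)^j · √(π/(2a)), odd powers integrate to 0; here √(π/(2a)) = 1.2615.
State is unnormalized: ∫|χ|² dx = 1.2615, and ∫χ*·x²·χ dx = 5.3154, so ⟨x²⟩ = 5.3154 / 1.2615.
⟨x²⟩ = 4.2134.

4.213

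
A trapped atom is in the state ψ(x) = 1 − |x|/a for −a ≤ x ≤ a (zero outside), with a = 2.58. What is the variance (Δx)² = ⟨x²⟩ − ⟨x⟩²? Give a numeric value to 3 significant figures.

Compute ⟨x⟩ and ⟨x²⟩ separately, then (Δx)² = ⟨x²⟩ − ⟨x⟩².
ψ is even, so ∫ over [−a, a] = 2∫₀ᵃ with ψ = 1 − x/a there: ∫₀ᵃ (1 − x/a)² dx = a/3, ∫₀ᵃ x²(1 − x/a)² dx = a³/30, ∫₀ᵃ x⁴(1 − x/a)² dx = a⁵/105.
Normalization: ∫|ψ|² dx = 1.7200.
⟨x⟩ = 0.0000 and ⟨x²⟩ = 0.66564.
(Δx)² = 0.66564 − (0.0000)² = 0.66564.

0.666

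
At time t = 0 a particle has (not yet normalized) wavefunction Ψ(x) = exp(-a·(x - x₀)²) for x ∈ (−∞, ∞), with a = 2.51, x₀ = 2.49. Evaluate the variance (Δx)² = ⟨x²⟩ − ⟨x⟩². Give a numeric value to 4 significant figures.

0.09960

Compute ⟨x⟩ and ⟨x²⟩ separately, then (Δx)² = ⟨x²⟩ − ⟨x⟩².
Gaussian moments (u = x − x₀): ∫u^(2j)·e^(−2au²) du = (2j−1)!!/(4a)^j · √(π/(2a)), odd powers integrate to 0; here √(π/(2a)) = 0.79108.
Normalization: ∫|Ψ|² dx = 0.79108.
⟨x⟩ = 2.4900 and ⟨x²⟩ = 6.2997.
(Δx)² = 6.2997 − (2.4900)² = 0.099602.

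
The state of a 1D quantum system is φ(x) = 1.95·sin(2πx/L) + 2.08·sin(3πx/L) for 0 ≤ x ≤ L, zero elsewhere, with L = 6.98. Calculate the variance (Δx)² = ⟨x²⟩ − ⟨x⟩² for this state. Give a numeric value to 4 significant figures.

Compute ⟨x⟩ and ⟨x²⟩ separately, then (Δx)² = ⟨x²⟩ − ⟨x⟩².
On 0 ≤ x ≤ L (j ≠ l): ∫sin²(jπx/L) dx = L/2, ∫sin(jπx/L)·sin(lπx/L) dx = 0; diagonal moments ∫x·sin²(jπx/L) dx = L²/4, ∫x²·sin²(jπx/L) dx = L³·(1/6 − 1/(4j²π²)); cross terms ∫x·sin(jπx/L)·sin(lπx/L) dx = 0 for j + l even and −4jlL²/(π²(j² − l²)²) for j + l odd, ∫x²·sin(jπx/L)·sin(lπx/L) dx = (−1)^(j+l)·4jlL³/(π²(j² − l²)²); higher powers the same way via product-to-sum and parts.
Normalization: ∫|φ|² dx = 28.370.
⟨x⟩ = 2.1350 and ⟨x²⟩ = 6.3473.
(Δx)² = 6.3473 − (2.1350)² = 1.7893.

1.789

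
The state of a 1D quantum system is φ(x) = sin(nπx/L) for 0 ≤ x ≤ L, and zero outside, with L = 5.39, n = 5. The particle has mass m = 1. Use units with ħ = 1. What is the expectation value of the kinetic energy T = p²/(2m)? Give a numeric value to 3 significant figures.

T = −(ħ²/2m) d²/dx², so ⟨T⟩ = −(ħ²/2m) ∫ φ*·φ'' dx / ∫|φ|² dx; with m = 1.
d/dx sin(nπx/L) = (nπ/L)·cos(nπx/L) and d²/dx² sin(nπx/L) = −(nπ/L)²·sin(nπx/L); on 0 ≤ x ≤ L, ∫sin²(nπx/L) dx = L/2 and ∫sin(nπx/L)·cos(nπx/L) dx = 0.
State is unnormalized: ∫|φ|² dx = 2.6950, and ∫φ*·(−ħ²/2m · φ'') dx = 11.444, so ⟨T⟩ = 11.444 / 2.6950.
⟨T⟩ = 4.2465.

4.25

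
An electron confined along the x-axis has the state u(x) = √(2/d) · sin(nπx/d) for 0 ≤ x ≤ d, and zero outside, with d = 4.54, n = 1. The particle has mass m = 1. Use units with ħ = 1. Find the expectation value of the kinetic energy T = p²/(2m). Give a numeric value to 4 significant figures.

0.2394

T = −(ħ²/2m) d²/dx², so ⟨T⟩ = −(ħ²/2m) ∫ u*·u'' dx; with m = 1.
d/dx sin(nπx/d) = (nπ/d)·cos(nπx/d) and d²/dx² sin(nπx/d) = −(nπ/d)²·sin(nπx/d); on 0 ≤ x ≤ d, ∫sin²(nπx/d) dx = d/2 and ∫sin(nπx/d)·cos(nπx/d) dx = 0.
⟨T⟩ = 0.23942.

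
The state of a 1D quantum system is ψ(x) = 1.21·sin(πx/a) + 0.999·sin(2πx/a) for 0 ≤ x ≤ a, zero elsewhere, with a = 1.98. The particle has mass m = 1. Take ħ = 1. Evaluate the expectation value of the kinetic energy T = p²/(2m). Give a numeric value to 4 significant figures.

T = −(ħ²/2m) d²/dx², so ⟨T⟩ = −(ħ²/2m) ∫ ψ*·ψ'' dx / ∫|ψ|² dx; with m = 1.
d²/dx² sin(jπx/a) = −(jπ/a)²·sin(jπx/a); on 0 ≤ x ≤ a, ∫sin²(jπx/a) dx = a/2 and ∫sin(jπx/a)·sin(lπx/a) dx = 0 for j ≠ l, so only diagonal terms survive in ∫|ψ|² and ∫ψ·ψ″; ∫ψ·ψ′ dx = [ψ²/2] between the walls = 0.
State is unnormalized: ∫|ψ|² dx = 2.4375, and ∫ψ*·(−ħ²/2m · ψ'') dx = 6.7992, so ⟨T⟩ = 6.7992 / 2.4375.
⟨T⟩ = 2.7894.

2.789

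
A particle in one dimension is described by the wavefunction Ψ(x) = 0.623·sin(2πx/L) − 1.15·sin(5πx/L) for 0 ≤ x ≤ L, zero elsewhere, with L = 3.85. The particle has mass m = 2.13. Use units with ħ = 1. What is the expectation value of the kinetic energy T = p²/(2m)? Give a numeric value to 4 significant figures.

3.163

T = −(ħ²/2m) d²/dx², so ⟨T⟩ = −(ħ²/2m) ∫ Ψ*·Ψ'' dx / ∫|Ψ|² dx; with m = 2.13.
d²/dx² sin(jπx/L) = −(jπ/L)²·sin(jπx/L); on 0 ≤ x ≤ L, ∫sin²(jπx/L) dx = L/2 and ∫sin(jπx/L)·sin(lπx/L) dx = 0 for j ≠ l, so only diagonal terms survive in ∫|Ψ|² and ∫Ψ·Ψ″; ∫Ψ·Ψ′ dx = [Ψ²/2] between the walls = 0.
State is unnormalized: ∫|Ψ|² dx = 3.2930, and ∫Ψ*·(−ħ²/2m · Ψ'') dx = 10.415, so ⟨T⟩ = 10.415 / 3.2930.
⟨T⟩ = 3.1628.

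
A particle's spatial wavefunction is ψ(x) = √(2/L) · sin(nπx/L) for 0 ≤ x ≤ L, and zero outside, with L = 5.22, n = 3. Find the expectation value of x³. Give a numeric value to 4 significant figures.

⟨x³⟩ = ∫ x³·|ψ|² dx (integrals over the domain).
With sin²θ = (1 − cos2θ)/2 on 0 ≤ x ≤ L: ∫sin²(nπx/L) dx = L/2, ∫x·sin²(nπx/L) dx = L²/4, ∫x²·sin²(nπx/L) dx = L³·(1/6 − 1/(4n²π²)); higher powers xᵏ the same way, integrating xᵏ·cos(2nπx/L) by parts.
⟨x³⟩ = 34.358.

34.36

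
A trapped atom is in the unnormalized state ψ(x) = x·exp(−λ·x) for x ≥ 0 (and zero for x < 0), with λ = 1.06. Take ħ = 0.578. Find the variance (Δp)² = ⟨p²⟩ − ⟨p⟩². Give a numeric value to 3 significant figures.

Compute ⟨p⟩ and ⟨p²⟩ separately; (Δp)² = ⟨p²⟩ − ⟨p⟩².
Differentiate x·exp(−λ·x) with the product rule; every integrand then reduces to terms xʲ·e^(−2λx) on [0, ∞), with ∫₀^∞ xʲ·e^(−2λx) dx = j!/(2λ)^(j+1).
Normalization: ∫|ψ|² dx = 0.20990.
⟨p⟩ = 0.0000 and ⟨p²⟩ = 0.37538.
(Δp)² = 0.37538 − (0.0000)² = 0.37538.

0.375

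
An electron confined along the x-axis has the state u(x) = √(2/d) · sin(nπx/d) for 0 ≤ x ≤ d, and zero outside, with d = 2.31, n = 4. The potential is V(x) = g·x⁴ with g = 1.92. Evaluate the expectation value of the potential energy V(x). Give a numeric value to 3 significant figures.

⟨V⟩ = ∫ V(x)·|u|² dx.
With sin²θ = (1 − cos2θ)/2 on 0 ≤ x ≤ d: ∫sin²(nπx/d) dx = d/2, ∫x·sin²(nπx/d) dx = d²/4, ∫x²·sin²(nπx/d) dx = d³·(1/6 − 1/(4n²π²)); higher powers xᵏ the same way, integrating xᵏ·cos(2nπx/d) by parts.
⟨V⟩ = 10.591.

10.6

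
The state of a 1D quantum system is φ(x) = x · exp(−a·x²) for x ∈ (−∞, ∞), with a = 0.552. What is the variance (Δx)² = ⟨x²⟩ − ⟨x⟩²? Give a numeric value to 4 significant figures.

Compute ⟨x⟩ and ⟨x²⟩ separately, then (Δx)² = ⟨x²⟩ − ⟨x⟩².
Expand each integrand as polynomial × e^(−2ax²) and use ∫x^(2j)·e^(−2ax²) dx = (2j−1)!!/(4a)^j · √(π/(2a)), odd powers → 0; here √(π/(2a)) = 1.6869.
Normalization: ∫|φ|² dx = 0.76400.
⟨x⟩ = 0.0000 and ⟨x²⟩ = 1.3587.
(Δx)² = 1.3587 − (0.0000)² = 1.3587.

1.359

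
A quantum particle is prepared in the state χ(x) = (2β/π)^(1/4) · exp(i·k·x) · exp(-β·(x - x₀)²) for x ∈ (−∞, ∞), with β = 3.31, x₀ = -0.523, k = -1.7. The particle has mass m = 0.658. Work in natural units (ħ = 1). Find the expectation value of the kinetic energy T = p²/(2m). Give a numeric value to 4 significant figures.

T = −(ħ²/2m) d²/dx², so ⟨T⟩ = −(ħ²/2m) ∫ χ*·χ'' dx; with m = 0.658.
Gaussian moments (u = x − x₀): ∫u^(2j)·e^(−2βu²) du = (2j−1)!!/(4β)^j · √(π/(2β)), odd powers integrate to 0; here √(π/(2β)) = 0.68888. Derivatives: χ′ = (ik − 2βu)·χ, χ″ = ((ik − 2βu)² − 2β)·χ; the odd-in-u pieces drop out.
⟨T⟩ = 4.7112.

4.711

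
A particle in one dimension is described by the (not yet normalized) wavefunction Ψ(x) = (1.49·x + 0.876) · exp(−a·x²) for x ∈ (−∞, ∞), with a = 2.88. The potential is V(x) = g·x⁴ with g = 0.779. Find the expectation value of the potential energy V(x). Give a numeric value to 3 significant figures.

⟨V⟩ = ∫ V(x)·|Ψ|² dx / ∫|Ψ|² dx.
Expand each integrand as polynomial × e^(−2ax²) and use ∫x^(2j)·e^(−2ax²) dx = (2j−1)!!/(4a)^j · √(π/(2a)), odd powers → 0; here √(π/(2a)) = 0.73852.
State is unnormalized: ∫|Ψ|² dx = 0.70905, and ∫Ψ*·V(x)·Ψ dx = 0.022512, so ⟨V⟩ = 0.022512 / 0.70905.
⟨V⟩ = 0.031749.

0.0317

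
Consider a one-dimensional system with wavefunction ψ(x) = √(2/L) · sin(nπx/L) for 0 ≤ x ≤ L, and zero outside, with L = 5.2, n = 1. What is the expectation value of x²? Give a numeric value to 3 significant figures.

⟨x²⟩ = ∫ x²·|ψ|² dx (integrals over the domain).
With sin²θ = (1 − cos2θ)/2 on 0 ≤ x ≤ L: ∫sin²(nπx/L) dx = L/2, ∫x·sin²(nπx/L) dx = L²/4, ∫x²·sin²(nπx/L) dx = L³·(1/6 − 1/(4n²π²)); higher powers xᵏ the same way, integrating xᵏ·cos(2nπx/L) by parts.
⟨x²⟩ = 7.6435.

7.64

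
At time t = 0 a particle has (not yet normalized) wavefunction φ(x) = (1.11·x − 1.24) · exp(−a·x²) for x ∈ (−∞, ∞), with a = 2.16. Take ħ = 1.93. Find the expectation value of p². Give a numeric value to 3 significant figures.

p² φ = −ħ² d²φ/dx²; ⟨p²⟩ = −ħ² ∫ φ*·φ'' dx / ∫|φ|² dx.
Expand each integrand as polynomial × e^(−2ax²) and use ∫x^(2j)·e^(−2ax²) dx = (2j−1)!!/(4a)^j · √(π/(2a)), odd powers → 0; here √(π/(2a)) = 0.85277. Differentiate with the product rule, d/dx e^(−ax²) = −2ax·e^(−ax²).
State is unnormalized: ∫|φ|² dx = 1.4328, and ∫φ*·(−ħ² φ'') dx = 13.485, so ⟨p²⟩ = 13.485 / 1.4328.
⟨p²⟩ = 9.4115.

9.41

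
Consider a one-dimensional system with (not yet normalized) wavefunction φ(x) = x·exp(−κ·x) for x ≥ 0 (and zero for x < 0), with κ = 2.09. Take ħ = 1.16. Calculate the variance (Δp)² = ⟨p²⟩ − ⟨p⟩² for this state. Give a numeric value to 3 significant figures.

5.88

Compute ⟨p⟩ and ⟨p²⟩ separately; (Δp)² = ⟨p²⟩ − ⟨p⟩².
Differentiate x·exp(−κ·x) with the product rule; every integrand then reduces to terms xʲ·e^(−2κx) on [0, ∞), with ∫₀^∞ xʲ·e^(−2κx) dx = j!/(2κ)^(j+1).
Normalization: ∫|φ|² dx = 0.027384.
⟨p⟩ = 0.0000 and ⟨p²⟩ = 5.8777.
(Δp)² = 5.8777 − (0.0000)² = 5.8777.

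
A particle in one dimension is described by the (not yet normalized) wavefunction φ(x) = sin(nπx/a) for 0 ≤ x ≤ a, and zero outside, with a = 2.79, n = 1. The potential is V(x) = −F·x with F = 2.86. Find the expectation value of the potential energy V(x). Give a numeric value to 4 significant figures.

-3.990

⟨V⟩ = ∫ V(x)·|φ|² dx / ∫|φ|² dx.
With sin²θ = (1 − cos2θ)/2 on 0 ≤ x ≤ a: ∫sin²(nπx/a) dx = a/2, ∫x·sin²(nπx/a) dx = a²/4, ∫x²·sin²(nπx/a) dx = a³·(1/6 − 1/(4n²π²)); higher powers xᵏ the same way, integrating xᵏ·cos(2nπx/a) by parts.
State is unnormalized: ∫|φ|² dx = 1.3950, and ∫φ*·V(x)·φ dx = -5.5656, so ⟨V⟩ = -5.5656 / 1.3950.
⟨V⟩ = -3.9897.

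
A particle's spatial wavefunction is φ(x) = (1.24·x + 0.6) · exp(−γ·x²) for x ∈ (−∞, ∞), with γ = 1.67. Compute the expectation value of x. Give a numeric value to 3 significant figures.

0.377

⟨x⟩ = ∫ x·|φ|² dx / ∫|φ|² dx (integrals over the domain).
Expand each integrand as polynomial × e^(−2γx²) and use ∫x^(2j)·e^(−2γx²) dx = (2j−1)!!/(4γ)^j · √(π/(2γ)), odd powers → 0; here √(π/(2γ)) = 0.96984.
State is unnormalized: ∫|φ|² dx = 0.57238, and ∫φ*·x·φ dx = 0.21604, so ⟨x⟩ = 0.21604 / 0.57238.
⟨x⟩ = 0.37744.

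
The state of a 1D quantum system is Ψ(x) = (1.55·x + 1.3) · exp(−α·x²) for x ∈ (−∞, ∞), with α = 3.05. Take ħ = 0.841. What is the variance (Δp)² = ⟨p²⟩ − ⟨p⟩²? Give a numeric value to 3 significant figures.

2.61

Compute ⟨p⟩ and ⟨p²⟩ separately; (Δp)² = ⟨p²⟩ − ⟨p⟩².
Expand each integrand as polynomial × e^(−2αx²) and use ∫x^(2j)·e^(−2αx²) dx = (2j−1)!!/(4α)^j · √(π/(2α)), odd powers → 0; here √(π/(2α)) = 0.71765. Differentiate with the product rule, d/dx e^(−αx²) = −2αx·e^(−αx²).
Normalization: ∫|Ψ|² dx = 1.3541.
⟨p⟩ = 0.0000 and ⟨p²⟩ = 2.6075.
(Δp)² = 2.6075 − (0.0000)² = 2.6075.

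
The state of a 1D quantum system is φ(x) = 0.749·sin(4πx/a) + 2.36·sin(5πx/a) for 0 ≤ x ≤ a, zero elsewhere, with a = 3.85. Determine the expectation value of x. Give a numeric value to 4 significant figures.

1.481

⟨x⟩ = ∫ x·|φ|² dx / ∫|φ|² dx (integrals over the domain).
On 0 ≤ x ≤ a (j ≠ l): ∫sin²(jπx/a) dx = a/2, ∫sin(jπx/a)·sin(lπx/a) dx = 0; diagonal moments ∫x·sin²(jπx/a) dx = a²/4, ∫x²·sin²(jπx/a) dx = a³·(1/6 − 1/(4j²π²)); cross terms ∫x·sin(jπx/a)·sin(lπx/a) dx = 0 for j + l even and −4jla²/(π²(j² − l²)²) for j + l odd, ∫x²·sin(jπx/a)·sin(lπx/a) dx = (−1)^(j+l)·4jla³/(π²(j² − l²)²); higher powers the same way via product-to-sum and parts.
State is unnormalized: ∫|φ|² dx = 11.801, and ∫φ*·x·φ dx = 17.474, so ⟨x⟩ = 17.474 / 11.801.
⟨x⟩ = 1.4807.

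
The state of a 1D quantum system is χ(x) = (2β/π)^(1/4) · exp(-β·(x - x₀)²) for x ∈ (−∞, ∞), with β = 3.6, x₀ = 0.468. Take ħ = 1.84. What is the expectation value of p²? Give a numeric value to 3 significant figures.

p² χ = −ħ² d²χ/dx²; ⟨p²⟩ = −ħ² ∫ χ*·χ'' dx.
Gaussian moments (u = x − x₀): ∫u^(2j)·e^(−2βu²) du = (2j−1)!!/(4β)^j · √(π/(2β)), odd powers integrate to 0; here √(π/(2β)) = 0.66055. Derivatives: d/dx e^(−βu²) = −2βu·e^(−βu²), d²/dx² e^(−βu²) = (4β²u² − 2β)·e^(−βu²).
⟨p²⟩ = 12.188.

12.2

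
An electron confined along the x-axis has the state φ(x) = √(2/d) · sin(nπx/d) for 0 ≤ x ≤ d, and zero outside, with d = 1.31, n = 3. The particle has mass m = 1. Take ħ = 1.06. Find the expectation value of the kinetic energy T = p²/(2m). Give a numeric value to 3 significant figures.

29.1

T = −(ħ²/2m) d²/dx², so ⟨T⟩ = −(ħ²/2m) ∫ φ*·φ'' dx; with m = 1.
d/dx sin(nπx/d) = (nπ/d)·cos(nπx/d) and d²/dx² sin(nπx/d) = −(nπ/d)²·sin(nπx/d); on 0 ≤ x ≤ d, ∫sin²(nπx/d) dx = d/2 and ∫sin(nπx/d)·cos(nπx/d) dx = 0.
⟨T⟩ = 29.079.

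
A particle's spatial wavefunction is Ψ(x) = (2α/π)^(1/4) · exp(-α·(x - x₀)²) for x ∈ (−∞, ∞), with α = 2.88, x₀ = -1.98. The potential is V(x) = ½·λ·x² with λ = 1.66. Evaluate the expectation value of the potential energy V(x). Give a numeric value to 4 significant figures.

⟨V⟩ = ∫ V(x)·|Ψ|² dx.
Gaussian moments (u = x − x₀): ∫u^(2j)·e^(−2αu²) du = (2j−1)!!/(4α)^j · √(π/(2α)), odd powers integrate to 0; here √(π/(2α)) = 0.73852.
⟨V⟩ = 3.3260.

3.326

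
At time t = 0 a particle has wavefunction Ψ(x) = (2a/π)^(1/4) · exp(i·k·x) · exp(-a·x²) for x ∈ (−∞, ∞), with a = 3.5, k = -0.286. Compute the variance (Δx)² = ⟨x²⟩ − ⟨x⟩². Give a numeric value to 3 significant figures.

0.0714

Compute ⟨x⟩ and ⟨x²⟩ separately, then (Δx)² = ⟨x²⟩ − ⟨x⟩².
Gaussian moments: ∫x^(2j)·e^(−2ax²) dx = (2j−1)!!/(4a)^j · √(π/(2a)), odd powers integrate to 0; here √(π/(2a)) = 0.66992.
⟨x⟩ = 0.0000 and ⟨x²⟩ = 0.071429.
(Δx)² = 0.071429 − (0.0000)² = 0.071429.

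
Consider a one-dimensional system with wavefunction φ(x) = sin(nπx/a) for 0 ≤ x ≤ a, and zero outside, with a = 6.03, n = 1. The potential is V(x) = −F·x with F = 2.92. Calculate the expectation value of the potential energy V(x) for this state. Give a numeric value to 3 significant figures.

-8.80

⟨V⟩ = ∫ V(x)·|φ|² dx / ∫|φ|² dx.
With sin²θ = (1 − cos2θ)/2 on 0 ≤ x ≤ a: ∫sin²(nπx/a) dx = a/2, ∫x·sin²(nπx/a) dx = a²/4, ∫x²·sin²(nπx/a) dx = a³·(1/6 − 1/(4n²π²)); higher powers xᵏ the same way, integrating xᵏ·cos(2nπx/a) by parts.
State is unnormalized: ∫|φ|² dx = 3.0150, and ∫φ*·V(x)·φ dx = -26.543, so ⟨V⟩ = -26.543 / 3.0150.
⟨V⟩ = -8.8038.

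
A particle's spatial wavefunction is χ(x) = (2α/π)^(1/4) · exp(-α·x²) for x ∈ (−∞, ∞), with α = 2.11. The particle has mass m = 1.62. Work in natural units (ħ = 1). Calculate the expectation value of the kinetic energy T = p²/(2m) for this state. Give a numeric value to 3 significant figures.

T = −(ħ²/2m) d²/dx², so ⟨T⟩ = −(ħ²/2m) ∫ χ*·χ'' dx; with m = 1.62.
Gaussian moments: ∫x^(2j)·e^(−2αx²) dx = (2j−1)!!/(4α)^j · √(π/(2α)), odd powers integrate to 0; here √(π/(2α)) = 0.86282. Derivatives: d/dx e^(−αx²) = −2αx·e^(−αx²), d²/dx² e^(−αx²) = (4α²x² − 2α)·e^(−αx²).
⟨T⟩ = 0.65123.

0.651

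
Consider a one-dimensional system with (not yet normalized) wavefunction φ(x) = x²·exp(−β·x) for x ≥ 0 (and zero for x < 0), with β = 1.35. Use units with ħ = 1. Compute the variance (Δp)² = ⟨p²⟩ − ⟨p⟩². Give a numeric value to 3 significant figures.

0.608

Compute ⟨p⟩ and ⟨p²⟩ separately; (Δp)² = ⟨p²⟩ − ⟨p⟩².
Differentiate x²·exp(−β·x) with the product rule; every integrand then reduces to terms xʲ·e^(−2βx) on [0, ∞), with ∫₀^∞ xʲ·e^(−2βx) dx = j!/(2β)^(j+1).
Normalization: ∫|φ|² dx = 0.16726.
⟨p⟩ = 0.0000 and ⟨p²⟩ = 0.60750.
(Δp)² = 0.60750 − (0.0000)² = 0.60750.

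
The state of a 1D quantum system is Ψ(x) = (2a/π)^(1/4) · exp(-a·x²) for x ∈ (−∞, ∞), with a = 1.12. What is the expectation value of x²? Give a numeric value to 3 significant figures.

0.223

⟨x²⟩ = ∫ x²·|Ψ|² dx (integrals over the domain).
Gaussian moments: ∫x^(2j)·e^(−2ax²) dx = (2j−1)!!/(4a)^j · √(π/(2a)), odd powers integrate to 0; here √(π/(2a)) = 1.1843.
⟨x²⟩ = 0.22321.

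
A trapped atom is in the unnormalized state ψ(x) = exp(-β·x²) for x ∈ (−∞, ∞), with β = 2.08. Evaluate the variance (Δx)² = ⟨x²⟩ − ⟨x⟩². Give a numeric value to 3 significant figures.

0.120

Compute ⟨x⟩ and ⟨x²⟩ separately, then (Δx)² = ⟨x²⟩ − ⟨x⟩².
Gaussian moments: ∫x^(2j)·e^(−2βx²) dx = (2j−1)!!/(4β)^j · √(π/(2β)), odd powers integrate to 0; here √(π/(2β)) = 0.86902.
Normalization: ∫|ψ|² dx = 0.86902.
⟨x⟩ = 0.0000 and ⟨x²⟩ = 0.12019.
(Δx)² = 0.12019 − (0.0000)² = 0.12019.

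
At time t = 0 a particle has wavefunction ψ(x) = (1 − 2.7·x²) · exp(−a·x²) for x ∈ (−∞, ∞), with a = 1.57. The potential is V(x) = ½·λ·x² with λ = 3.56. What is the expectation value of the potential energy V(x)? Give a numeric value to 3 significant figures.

0.487

⟨V⟩ = ∫ V(x)·|ψ|² dx / ∫|ψ|² dx.
Expand each integrand as polynomial × e^(−2ax²) and use ∫x^(2j)·e^(−2ax²) dx = (2j−1)!!/(4a)^j · √(π/(2a)), odd powers → 0; here √(π/(2a)) = 1.0003.
State is unnormalized: ∫|ψ|² dx = 0.69484, and ∫ψ*·V(x)·ψ dx = 0.33825, so ⟨V⟩ = 0.33825 / 0.69484.
⟨V⟩ = 0.48680.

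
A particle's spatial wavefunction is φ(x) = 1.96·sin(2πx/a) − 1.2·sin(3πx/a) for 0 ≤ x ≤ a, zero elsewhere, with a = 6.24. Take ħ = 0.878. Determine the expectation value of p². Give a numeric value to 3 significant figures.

p² φ = −ħ² d²φ/dx²; ⟨p²⟩ = −ħ² ∫ φ*·φ'' dx / ∫|φ|² dx.
d²/dx² sin(jπx/a) = −(jπ/a)²·sin(jπx/a); on 0 ≤ x ≤ a, ∫sin²(jπx/a) dx = a/2 and ∫sin(jπx/a)·sin(lπx/a) dx = 0 for j ≠ l, so only diagonal terms survive in ∫|φ|² and ∫φ·φ″; ∫φ·φ′ dx = [φ²/2] between the walls = 0.
State is unnormalized: ∫|φ|² dx = 16.479, and ∫φ*·(−ħ² φ'') dx = 17.269, so ⟨p²⟩ = 17.269 / 16.479.
⟨p²⟩ = 1.0480.

1.05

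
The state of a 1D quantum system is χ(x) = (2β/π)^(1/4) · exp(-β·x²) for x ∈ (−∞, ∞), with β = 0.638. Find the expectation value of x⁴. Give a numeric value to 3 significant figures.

⟨x⁴⟩ = ∫ x⁴·|χ|² dx (integrals over the domain).
Gaussian moments: ∫x^(2j)·e^(−2βx²) dx = (2j−1)!!/(4β)^j · √(π/(2β)), odd powers integrate to 0; here √(π/(2β)) = 1.5691.
⟨x⁴⟩ = 0.46064.

0.461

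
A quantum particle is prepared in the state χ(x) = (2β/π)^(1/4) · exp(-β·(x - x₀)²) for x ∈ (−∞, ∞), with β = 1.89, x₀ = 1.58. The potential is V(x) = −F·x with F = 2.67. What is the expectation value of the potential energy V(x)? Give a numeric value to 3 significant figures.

-4.22

⟨V⟩ = ∫ V(x)·|χ|² dx.
Gaussian moments (u = x − x₀): ∫u^(2j)·e^(−2βu²) du = (2j−1)!!/(4β)^j · √(π/(2β)), odd powers integrate to 0; here √(π/(2β)) = 0.91165.
⟨V⟩ = -4.2186.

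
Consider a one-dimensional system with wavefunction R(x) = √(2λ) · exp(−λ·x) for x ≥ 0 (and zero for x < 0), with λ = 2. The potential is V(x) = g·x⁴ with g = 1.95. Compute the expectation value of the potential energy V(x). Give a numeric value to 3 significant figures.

⟨V⟩ = ∫ V(x)·|R|² dx.
Every integrand reduces to terms xʲ·e^(−2λx) on [0, ∞); use ∫₀^∞ xʲ·e^(−2λx) dx = j!/(2λ)^(j+1).
⟨V⟩ = 0.18281.

0.183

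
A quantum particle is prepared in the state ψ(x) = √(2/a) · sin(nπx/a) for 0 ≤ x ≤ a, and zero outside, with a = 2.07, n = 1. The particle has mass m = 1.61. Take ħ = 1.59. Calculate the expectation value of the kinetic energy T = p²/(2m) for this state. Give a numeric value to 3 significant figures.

1.81

T = −(ħ²/2m) d²/dx², so ⟨T⟩ = −(ħ²/2m) ∫ ψ*·ψ'' dx; with m = 1.61.
d/dx sin(nπx/a) = (nπ/a)·cos(nπx/a) and d²/dx² sin(nπx/a) = −(nπ/a)²·sin(nπx/a); on 0 ≤ x ≤ a, ∫sin²(nπx/a) dx = a/2 and ∫sin(nπx/a)·cos(nπx/a) dx = 0.
⟨T⟩ = 1.8084.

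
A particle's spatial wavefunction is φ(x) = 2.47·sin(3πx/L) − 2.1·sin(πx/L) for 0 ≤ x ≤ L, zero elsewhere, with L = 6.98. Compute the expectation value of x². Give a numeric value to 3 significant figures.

⟨x²⟩ = ∫ x²·|φ|² dx / ∫|φ|² dx (integrals over the domain).
On 0 ≤ x ≤ L (j ≠ l): ∫sin²(jπx/L) dx = L/2, ∫sin(jπx/L)·sin(lπx/L) dx = 0; diagonal moments ∫x·sin²(jπx/L) dx = L²/4, ∫x²·sin²(jπx/L) dx = L³·(1/6 − 1/(4j²π²)); cross terms ∫x·sin(jπx/L)·sin(lπx/L) dx = 0 for j + l even and −4jlL²/(π²(j² − l²)²) for j + l odd, ∫x²·sin(jπx/L)·sin(lπx/L) dx = (−1)^(j+l)·4jlL³/(π²(j² − l²)²); higher powers the same way via product-to-sum and parts.
State is unnormalized: ∫|φ|² dx = 36.683, and ∫φ*·x²·φ dx = 484.89, so ⟨x²⟩ = 484.89 / 36.683.
⟨x²⟩ = 13.218.

13.2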